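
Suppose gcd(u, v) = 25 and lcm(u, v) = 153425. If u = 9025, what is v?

425

u·v = gcd·lcm = 25·153425 = 3835625, so v = 3835625/9025 = 425.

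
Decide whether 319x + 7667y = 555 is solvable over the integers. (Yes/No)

No

gcd(319, 7667): 7667 = 24·319 + 11; 319 = 29·11 + 0 → 11
11 does not divide 555, so a solution does not exist.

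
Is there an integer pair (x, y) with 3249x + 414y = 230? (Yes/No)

gcd(3249, 414): 3249 = 7·414 + 351; 414 = 1·351 + 63; 351 = 5·63 + 36; 63 = 1·36 + 27; 36 = 1·27 + 9; 27 = 3·9 + 0 → 9
9 does not divide 230, so a solution does not exist.

No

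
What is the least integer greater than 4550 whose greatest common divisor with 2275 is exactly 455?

gcd(k, 2275) = 455 forces 455 | k; write k = 455s. Then gcd(455s, 455·5) = 455·gcd(s, 5), so need gcd(s, 5) = 1.
455s > 4550 gives s ≥ 11. The least s ≥ 11 coprime to 5 is 11, so k = 455·11 = 5005.

5005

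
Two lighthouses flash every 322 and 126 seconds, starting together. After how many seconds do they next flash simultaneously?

2898

gcd first: 322 = 2·126 + 70; 126 = 1·70 + 56; 70 = 1·56 + 14; 56 = 4·14 + 0 → gcd = 14
lcm = 322·126/gcd = 40572/14 = 2898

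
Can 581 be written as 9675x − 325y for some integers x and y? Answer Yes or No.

No

gcd(9675, 325): 9675 = 29·325 + 250; 325 = 1·250 + 75; 250 = 3·75 + 25; 75 = 3·25 + 0 → 25
25 does not divide 581, so a solution does not exist.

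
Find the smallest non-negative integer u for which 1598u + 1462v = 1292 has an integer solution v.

31

Euclid: 1598 = 1·1462 + 136; 1462 = 10·136 + 102; 136 = 1·102 + 34; 102 = 3·34 + 0 → gcd = 34; 1292 = 34·38.
Back-substitution yields 1598·(11) + 1462·(-12) = 34, so one solution is u = 11·38 = 418, v = -12·38 = -456.
Solutions in u differ by 1462/34 = 43; the one in [0, 43) is 418 mod 43 = 31.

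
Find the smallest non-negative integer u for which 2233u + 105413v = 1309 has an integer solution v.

gcd(2233, 105413) = 77 (Euclid: 105413 = 47·2233 + 462; 2233 = 4·462 + 385; 462 = 1·385 + 77; 385 = 5·77 + 0), and 77 | 1309.
Extended Euclid: 2233·(-236) + 105413·(5) = 77. Scale by 17: u₀ = -4012.
General solution u = u₀ + 1369t; reducing mod 1369 gives u = 95 (and v = -2).

95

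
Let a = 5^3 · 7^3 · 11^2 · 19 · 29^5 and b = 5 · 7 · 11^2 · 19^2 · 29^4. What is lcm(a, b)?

max exponent per prime: 5^3 · 7^3 · 11^2 · 19^2 · 29^5 = 38413749039733375

38413749039733375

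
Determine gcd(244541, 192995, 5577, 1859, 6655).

244541 = 11² · 43 · 47; 192995 = 5 · 11³ · 29; 5577 = 3 · 11 · 13²; 1859 = 11 · 13²; 6655 = 5 · 11³
gcd takes min exponent of each prime: 11 = 11

11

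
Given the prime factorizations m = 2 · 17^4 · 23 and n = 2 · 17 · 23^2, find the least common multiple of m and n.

max exponent per prime: 2 · 17^4 · 23^2 = 88365218

88365218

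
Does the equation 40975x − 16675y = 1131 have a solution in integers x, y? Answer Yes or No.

No

gcd(40975, 16675): 40975 = 2·16675 + 7625; 16675 = 2·7625 + 1425; 7625 = 5·1425 + 500; 1425 = 2·500 + 425; 500 = 1·425 + 75; 425 = 5·75 + 50; 75 = 1·50 + 25; 50 = 2·25 + 0 → 25
25 does not divide 1131, so a solution does not exist.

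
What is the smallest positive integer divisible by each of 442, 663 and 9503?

57018

442 = 2 · 13 · 17; 663 = 3 · 13 · 17; 9503 = 13 · 17 · 43
lcm takes max exponent of each prime: 2 · 3 · 13 · 17 · 43 = 57018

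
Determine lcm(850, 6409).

gcd first: 6409 = 7·850 + 459; 850 = 1·459 + 391; 459 = 1·391 + 68; 391 = 5·68 + 51; 68 = 1·51 + 17; 51 = 3·17 + 0 → gcd = 17
lcm = 850·6409/gcd = 5447650/17 = 320450

320450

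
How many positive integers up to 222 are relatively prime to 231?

Prime factors of 231: 3, 7, 11. Count integers ≤ 222 divisible by none of them.
By inclusion–exclusion: 222 − ⌊222/3⌋ − ⌊222/7⌋ − ⌊222/11⌋ + ⌊222/21⌋ + ⌊222/33⌋ + ⌊222/77⌋ − ⌊222/231⌋ = 115.

115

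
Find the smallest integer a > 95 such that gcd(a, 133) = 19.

114

Multiples of 19 above 95: 19·6, 19·7, … . Need the cofactor coprime to 133/19 = 7.
Checking s = 6, 7, … the first with gcd(s, 7) = 1 is s = 6, giving 114.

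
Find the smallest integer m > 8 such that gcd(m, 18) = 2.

Multiples of 2 above 8: 2·5, 2·6, … . Need the cofactor coprime to 18/2 = 9.
Checking s = 5, 6, … the first with gcd(s, 9) = 1 is s = 5, giving 10.

10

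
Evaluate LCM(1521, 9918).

1676142

1521 = 3² · 13²; 9918 = 2 · 3² · 19 · 29
max exponents: 2 · 3² · 13² · 19 · 29 = 1676142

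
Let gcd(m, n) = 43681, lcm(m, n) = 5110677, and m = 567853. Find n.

m·n = gcd·lcm = 43681·5110677 = 223239482037, so n = 223239482037/567853 = 393129.

393129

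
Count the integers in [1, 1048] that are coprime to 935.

718

935 = 5·11·17. Inclusion–exclusion on these primes:
1048 − ⌊1048/5⌋ − ⌊1048/11⌋ − ⌊1048/17⌋ + ⌊1048/55⌋ + ⌊1048/85⌋ + ⌊1048/187⌋ − ⌊1048/935⌋ = 718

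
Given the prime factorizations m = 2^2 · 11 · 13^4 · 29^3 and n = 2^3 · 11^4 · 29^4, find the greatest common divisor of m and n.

min exponent per shared prime: 2^2 · 11 · 29^3 = 1073116

1073116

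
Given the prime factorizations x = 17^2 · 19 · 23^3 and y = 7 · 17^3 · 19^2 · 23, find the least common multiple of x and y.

max exponent per prime: 7 · 17^3 · 19^2 · 23^3 = 151055142217

151055142217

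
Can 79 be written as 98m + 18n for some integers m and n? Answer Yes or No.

gcd(98, 18): 98 = 5·18 + 8; 18 = 2·8 + 2; 8 = 4·2 + 0 → 2
2 does not divide 79, so a solution does not exist.

No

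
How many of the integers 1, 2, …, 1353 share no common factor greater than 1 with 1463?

Prime factors of 1463: 7, 11, 19. Count integers ≤ 1353 divisible by none of them.
By inclusion–exclusion: 1353 − ⌊1353/7⌋ − ⌊1353/11⌋ − ⌊1353/19⌋ + ⌊1353/77⌋ + ⌊1353/133⌋ + ⌊1353/209⌋ − ⌊1353/1463⌋ = 999.

999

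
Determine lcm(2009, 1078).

44198

gcd first: 2009 = 1·1078 + 931; 1078 = 1·931 + 147; 931 = 6·147 + 49; 147 = 3·49 + 0 → gcd = 49
lcm = 2009·1078/gcd = 2165702/49 = 44198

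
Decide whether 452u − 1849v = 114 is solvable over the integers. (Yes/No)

gcd(452, 1849): 1849 = 4·452 + 41; 452 = 11·41 + 1; 41 = 41·1 + 0 → 1
1 divides 114, so a solution exists.

Yes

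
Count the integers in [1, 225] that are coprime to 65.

166

Prime factors of 65: 5, 13. Count integers ≤ 225 divisible by none of them.
By inclusion–exclusion: 225 − ⌊225/5⌋ − ⌊225/13⌋ + ⌊225/65⌋ = 166.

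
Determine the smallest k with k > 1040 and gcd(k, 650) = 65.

gcd(k, 650) = 65 forces 65 | k; write k = 65s. Then gcd(65s, 65·10) = 65·gcd(s, 10), so need gcd(s, 10) = 1.
65s > 1040 gives s ≥ 17. The least s ≥ 17 coprime to 10 is 17, so k = 65·17 = 1105.

1105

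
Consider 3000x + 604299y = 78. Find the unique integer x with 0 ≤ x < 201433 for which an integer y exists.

Euclid: 604299 = 201·3000 + 1299; 3000 = 2·1299 + 402; 1299 = 3·402 + 93; 402 = 4·93 + 30; 93 = 3·30 + 3; 30 = 10·3 + 0 → gcd = 3; 78 = 3·26.
Back-substitution yields 3000·(-19539) + 604299·(97) = 3, so one solution is x = -19539·26 = -508014, y = 97·26 = 2522.
Solutions in x differ by 604299/3 = 201433; the one in [0, 201433) is -508014 mod 201433 = 96285.

96285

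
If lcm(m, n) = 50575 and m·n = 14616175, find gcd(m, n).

gcd·lcm = product, so gcd = 14616175/50575 = 289.

289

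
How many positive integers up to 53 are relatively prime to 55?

55 = 5·11. Inclusion–exclusion on these primes:
53 − ⌊53/5⌋ − ⌊53/11⌋ + ⌊53/55⌋ = 39

39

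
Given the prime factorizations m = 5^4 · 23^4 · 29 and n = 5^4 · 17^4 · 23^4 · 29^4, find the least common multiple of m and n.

max exponent per prime: 5^4 · 17^4 · 23^4 · 29^4 = 10331872509045150625

10331872509045150625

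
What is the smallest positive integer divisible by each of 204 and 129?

8772

gcd first: 204 = 1·129 + 75; 129 = 1·75 + 54; 75 = 1·54 + 21; 54 = 2·21 + 12; 21 = 1·12 + 9; 12 = 1·9 + 3; 9 = 3·3 + 0 → gcd = 3
lcm = 204·129/gcd = 26316/3 = 8772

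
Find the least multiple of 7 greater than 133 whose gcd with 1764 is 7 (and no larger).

1764 = 7·252. Any x with gcd(x, 1764) = 7 is a multiple of 7, say 7s, with s coprime to 252.
Need s > 133/7, so s ≥ 20. First s ≥ 20 with gcd(s, 252) = 1 is s = 23. Thus x = 7·23 = 161.

161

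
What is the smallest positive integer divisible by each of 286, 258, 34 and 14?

286 = 2 · 11 · 13; 258 = 2 · 3 · 43; 34 = 2 · 17; 14 = 2 · 7
lcm takes max exponent of each prime: 2 · 3 · 7 · 11 · 13 · 17 · 43 = 4390386

4390386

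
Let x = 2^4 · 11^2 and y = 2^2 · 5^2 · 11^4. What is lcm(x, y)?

5856400

max exponent per prime: 2^4 · 5^2 · 11^4 = 5856400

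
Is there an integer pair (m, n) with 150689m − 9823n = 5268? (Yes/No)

By Bézout, 150689m − 9823n = 5268 has integer solutions iff gcd(150689, 9823) | 5268.
Euclid: 150689 = 15·9823 + 3344; 9823 = 2·3344 + 3135; 3344 = 1·3135 + 209; 3135 = 15·209 + 0. gcd = 209; 5268 mod 209 = 43. No.

No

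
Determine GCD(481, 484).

Euclid: 484 = 1·481 + 3; 481 = 160·3 + 1; 3 = 3·1 + 0. Last nonzero remainder: 1.

1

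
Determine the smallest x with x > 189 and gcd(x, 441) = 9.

198

Multiples of 9 above 189: 9·22, 9·23, … . Need the cofactor coprime to 441/9 = 49.
Checking s = 22, 23, … the first with gcd(s, 49) = 1 is s = 22, giving 198.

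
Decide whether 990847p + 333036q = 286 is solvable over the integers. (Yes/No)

Yes

By Bézout, 990847p + 333036q = 286 has integer solutions iff gcd(990847, 333036) | 286.
Euclid: 990847 = 2·333036 + 324775; 333036 = 1·324775 + 8261; 324775 = 39·8261 + 2596; 8261 = 3·2596 + 473; 2596 = 5·473 + 231; 473 = 2·231 + 11; 231 = 21·11 + 0. gcd = 11; 286 mod 11 = 0. Yes.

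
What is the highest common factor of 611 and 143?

13

Euclid: 611 = 4·143 + 39; 143 = 3·39 + 26; 39 = 1·26 + 13; 26 = 2·13 + 0. Last nonzero remainder: 13.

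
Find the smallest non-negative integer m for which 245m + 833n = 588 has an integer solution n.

16

gcd(245, 833) = 49 (Euclid: 833 = 3·245 + 98; 245 = 2·98 + 49; 98 = 2·49 + 0), and 49 | 588.
Extended Euclid: 245·(7) + 833·(-2) = 49. Scale by 12: m₀ = 84.
General solution m = m₀ + 17t; reducing mod 17 gives m = 16 (and n = -4).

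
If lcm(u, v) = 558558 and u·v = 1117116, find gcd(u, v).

From gcd × lcm = uv: gcd = 1117116 / 558558 = 2.

2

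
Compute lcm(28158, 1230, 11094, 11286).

1056641761890

28158 = 2 · 3 · 13 · 19²; 1230 = 2 · 3 · 5 · 41; 11094 = 2 · 3 · 43²; 11286 = 2 · 3³ · 11 · 19
lcm takes max exponent of each prime: 2 · 3³ · 5 · 11 · 13 · 19² · 41 · 43² = 1056641761890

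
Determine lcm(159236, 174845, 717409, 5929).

194891328940

159236 = 2² · 7 · 11² · 47; 174845 = 5 · 11² · 17²; 717409 = 7² · 11⁴; 5929 = 7² · 11²
lcm takes max exponent of each prime: 2² · 5 · 7² · 11⁴ · 17² · 47 = 194891328940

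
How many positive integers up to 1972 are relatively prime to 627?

Prime factors of 627: 3, 11, 19. Count integers ≤ 1972 divisible by none of them.
By inclusion–exclusion: 1972 − ⌊1972/3⌋ − ⌊1972/11⌋ − ⌊1972/19⌋ + ⌊1972/33⌋ + ⌊1972/57⌋ + ⌊1972/209⌋ − ⌊1972/627⌋ = 1132.

1132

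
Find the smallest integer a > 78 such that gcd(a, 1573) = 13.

gcd(a, 1573) = 13 forces 13 | a; write a = 13s. Then gcd(13s, 13·121) = 13·gcd(s, 121), so need gcd(s, 121) = 1.
13s > 78 gives s ≥ 7. The least s ≥ 7 coprime to 121 is 7, so a = 13·7 = 91.

91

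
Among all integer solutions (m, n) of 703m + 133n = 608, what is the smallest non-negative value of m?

2

Euclid: 703 = 5·133 + 38; 133 = 3·38 + 19; 38 = 2·19 + 0 → gcd = 19; 608 = 19·32.
Back-substitution yields 703·(-3) + 133·(16) = 19, so one solution is m = -3·32 = -96, n = 16·32 = 512.
Solutions in m differ by 133/19 = 7; the one in [0, 7) is -96 mod 7 = 2.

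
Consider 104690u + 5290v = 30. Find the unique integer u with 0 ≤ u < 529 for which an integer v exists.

Reduce mod 5290: 104690u ≡ 30 (mod 5290). With g = gcd(104690, 5290) = 10 dividing 30, divide through: 10469u ≡ 3 (mod 529).
Since gcd(10469, 529) = 1, u ≡ 3·(10469)⁻¹ ≡ 386 (mod 529). Smallest non-negative: 386.

386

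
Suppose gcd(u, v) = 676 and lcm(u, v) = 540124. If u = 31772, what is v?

u·v = gcd·lcm = 676·540124 = 365123824, so v = 365123824/31772 = 11492.

11492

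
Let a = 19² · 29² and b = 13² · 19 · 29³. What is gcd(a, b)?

15979

min exponent per shared prime: 19 · 29² = 15979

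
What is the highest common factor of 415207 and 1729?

Euclid: 415207 = 240·1729 + 247; 1729 = 7·247 + 0. Last nonzero remainder: 247.

247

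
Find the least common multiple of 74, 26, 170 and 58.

2371330

74 = 2 · 37; 26 = 2 · 13; 170 = 2 · 5 · 17; 58 = 2 · 29
lcm takes max exponent of each prime: 2 · 5 · 13 · 17 · 29 · 37 = 2371330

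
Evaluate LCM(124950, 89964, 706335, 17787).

261527597100

124950 = 2 · 3 · 5² · 7² · 17; 89964 = 2² · 3³ · 7² · 17; 706335 = 3 · 5 · 7² · 31²; 17787 = 3 · 7² · 11²
lcm takes max exponent of each prime: 2² · 3³ · 5² · 7² · 11² · 17 · 31² = 261527597100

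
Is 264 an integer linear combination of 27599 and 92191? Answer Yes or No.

Yes

By Bézout, 27599p − 92191q = 264 has integer solutions iff gcd(27599, 92191) | 264.
Euclid: 92191 = 3·27599 + 9394; 27599 = 2·9394 + 8811; 9394 = 1·8811 + 583; 8811 = 15·583 + 66; 583 = 8·66 + 55; 66 = 1·55 + 11; 55 = 5·11 + 0. gcd = 11; 264 mod 11 = 0. Yes.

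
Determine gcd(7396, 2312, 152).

4

gcd(7396, 2312): 7396 = 3·2312 + 460; 2312 = 5·460 + 12; 460 = 38·12 + 4; 12 = 3·4 + 0 → 4
gcd(4, 152): 152 = 38·4 + 0 → 4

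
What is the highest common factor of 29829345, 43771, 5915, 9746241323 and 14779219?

1183

29829345 = 3 · 5 · 7 · 13² · 41²; 43771 = 7 · 13² · 37; 5915 = 5 · 7 · 13²; 9746241323 = 7 · 13⁴ · 29 · 41²; 14779219 = 7 · 13³ · 31²
gcd takes min exponent of each prime: 7 · 13² = 1183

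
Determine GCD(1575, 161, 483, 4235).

gcd(1575, 161): 1575 = 9·161 + 126; 161 = 1·126 + 35; 126 = 3·35 + 21; 35 = 1·21 + 14; 21 = 1·14 + 7; 14 = 2·7 + 0 → 7
gcd(7, 483): 483 = 69·7 + 0 → 7
gcd(7, 4235): 4235 = 605·7 + 0 → 7

7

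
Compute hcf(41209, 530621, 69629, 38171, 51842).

49

gcd(41209, 530621): 530621 = 12·41209 + 36113; 41209 = 1·36113 + 5096; 36113 = 7·5096 + 441; 5096 = 11·441 + 245; 441 = 1·245 + 196; 245 = 1·196 + 49; 196 = 4·49 + 0 → 49
gcd(49, 69629): 69629 = 1421·49 + 0 → 49
gcd(49, 38171): 38171 = 779·49 + 0 → 49
gcd(49, 51842): 51842 = 1058·49 + 0 → 49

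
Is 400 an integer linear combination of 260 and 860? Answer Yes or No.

Yes

By Bézout, 260x + 860y = 400 has integer solutions iff gcd(260, 860) | 400.
Euclid: 860 = 3·260 + 80; 260 = 3·80 + 20; 80 = 4·20 + 0. gcd = 20; 400 mod 20 = 0. Yes.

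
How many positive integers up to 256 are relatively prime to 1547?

191

Prime factors of 1547: 7, 13, 17. Count integers ≤ 256 divisible by none of them.
By inclusion–exclusion: 256 − ⌊256/7⌋ − ⌊256/13⌋ − ⌊256/17⌋ + ⌊256/91⌋ + ⌊256/119⌋ + ⌊256/221⌋ − ⌊256/1547⌋ = 191.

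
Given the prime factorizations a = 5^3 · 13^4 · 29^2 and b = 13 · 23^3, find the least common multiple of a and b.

max exponent per prime: 5^3 · 13^4 · 23^3 · 29^2 = 36531114845875

36531114845875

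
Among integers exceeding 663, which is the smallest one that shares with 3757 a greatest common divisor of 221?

gcd(t, 3757) = 221 forces 221 | t; write t = 221s. Then gcd(221s, 221·17) = 221·gcd(s, 17), so need gcd(s, 17) = 1.
221s > 663 gives s ≥ 4. The least s ≥ 4 coprime to 17 is 4, so t = 221·4 = 884.

884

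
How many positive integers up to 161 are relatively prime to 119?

130

119 = 7·17. Inclusion–exclusion on these primes:
161 − ⌊161/7⌋ − ⌊161/17⌋ + ⌊161/119⌋ = 130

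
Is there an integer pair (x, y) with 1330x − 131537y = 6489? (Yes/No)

By Bézout, 1330x − 131537y = 6489 has integer solutions iff gcd(1330, 131537) | 6489.
Euclid: 131537 = 98·1330 + 1197; 1330 = 1·1197 + 133; 1197 = 9·133 + 0. gcd = 133; 6489 mod 133 = 105. No.

No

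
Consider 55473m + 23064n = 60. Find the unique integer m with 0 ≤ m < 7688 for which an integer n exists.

gcd(55473, 23064) = 3 (Euclid: 55473 = 2·23064 + 9345; 23064 = 2·9345 + 4374; 9345 = 2·4374 + 597; 4374 = 7·597 + 195; 597 = 3·195 + 12; 195 = 16·12 + 3; 12 = 4·3 + 0), and 3 | 60.
Extended Euclid: 55473·(-1893) + 23064·(4553) = 3. Scale by 20: m₀ = -37860.
General solution m = m₀ + 7688t; reducing mod 7688 gives m = 580 (and n = -1395).

580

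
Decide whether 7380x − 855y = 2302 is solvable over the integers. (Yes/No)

By Bézout, 7380x − 855y = 2302 has integer solutions iff gcd(7380, 855) | 2302.
Euclid: 7380 = 8·855 + 540; 855 = 1·540 + 315; 540 = 1·315 + 225; 315 = 1·225 + 90; 225 = 2·90 + 45; 90 = 2·45 + 0. gcd = 45; 2302 mod 45 = 7. No.

No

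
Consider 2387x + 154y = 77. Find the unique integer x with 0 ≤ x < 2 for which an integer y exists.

Euclid: 2387 = 15·154 + 77; 154 = 2·77 + 0 → gcd = 77; 77 = 77·1.
Back-substitution yields 2387·(1) + 154·(-15) = 77, so one solution is x = 1·1 = 1, y = -15·1 = -15.
Solutions in x differ by 154/77 = 2; the one in [0, 2) is 1 mod 2 = 1.

1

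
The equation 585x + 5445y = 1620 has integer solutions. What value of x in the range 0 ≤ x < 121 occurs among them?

gcd(585, 5445) = 45 (Euclid: 5445 = 9·585 + 180; 585 = 3·180 + 45; 180 = 4·45 + 0), and 45 | 1620.
Extended Euclid: 585·(28) + 5445·(-3) = 45. Scale by 36: x₀ = 1008.
General solution x = x₀ + 121t; reducing mod 121 gives x = 40 (and y = -4).

40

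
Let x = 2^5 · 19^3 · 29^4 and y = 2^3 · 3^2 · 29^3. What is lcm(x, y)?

1397157229152

max exponent per prime: 2^5 · 3^2 · 19^3 · 29^4 = 1397157229152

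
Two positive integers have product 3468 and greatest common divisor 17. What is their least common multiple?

gcd·lcm = product, so lcm = 3468/17 = 204.

204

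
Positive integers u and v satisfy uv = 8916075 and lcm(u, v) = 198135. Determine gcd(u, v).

gcd·lcm = product, so gcd = 8916075/198135 = 45.

45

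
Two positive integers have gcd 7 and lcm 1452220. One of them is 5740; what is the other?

1771

Using mn = gcd(m,n)·lcm(m,n) = 7·1452220 = 10165540, we get n = 10165540/5740 = 1771.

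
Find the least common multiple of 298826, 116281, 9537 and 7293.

123196696194

298826 = 2 · 11 · 17² · 47; 116281 = 11² · 31²; 9537 = 3 · 11 · 17²; 7293 = 3 · 11 · 13 · 17
lcm takes max exponent of each prime: 2 · 3 · 11² · 13 · 17² · 31² · 47 = 123196696194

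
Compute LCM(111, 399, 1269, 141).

6244749

111 = 3 · 37; 399 = 3 · 7 · 19; 1269 = 3³ · 47; 141 = 3 · 47
lcm takes max exponent of each prime: 3³ · 7 · 19 · 37 · 47 = 6244749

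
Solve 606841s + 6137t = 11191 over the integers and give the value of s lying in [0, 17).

10

gcd(606841, 6137) = 361 (Euclid: 606841 = 98·6137 + 5415; 6137 = 1·5415 + 722; 5415 = 7·722 + 361; 722 = 2·361 + 0), and 361 | 11191.
Extended Euclid: 606841·(8) + 6137·(-791) = 361. Scale by 31: s₀ = 248.
General solution s = s₀ + 17k; reducing mod 17 gives s = 10 (and t = -987).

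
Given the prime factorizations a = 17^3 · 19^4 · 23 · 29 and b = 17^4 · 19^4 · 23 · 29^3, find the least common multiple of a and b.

max exponent per prime: 17^4 · 19^4 · 23 · 29^3 = 6105650194568227

6105650194568227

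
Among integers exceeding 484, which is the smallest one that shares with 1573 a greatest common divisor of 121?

gcd(t, 1573) = 121 forces 121 | t; write t = 121s. Then gcd(121s, 121·13) = 121·gcd(s, 13), so need gcd(s, 13) = 1.
121s > 484 gives s ≥ 5. The least s ≥ 5 coprime to 13 is 5, so t = 121·5 = 605.

605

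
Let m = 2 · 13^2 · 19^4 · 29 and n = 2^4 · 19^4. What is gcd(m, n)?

min exponent per shared prime: 2 · 19^4 = 260642

260642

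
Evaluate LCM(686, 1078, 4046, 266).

686 = 2 · 7³; 1078 = 2 · 7² · 11; 4046 = 2 · 7 · 17²; 266 = 2 · 7 · 19
lcm takes max exponent of each prime: 2 · 7³ · 11 · 17² · 19 = 41435086

41435086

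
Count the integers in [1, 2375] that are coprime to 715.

1595

Prime factors of 715: 5, 11, 13. Count integers ≤ 2375 divisible by none of them.
By inclusion–exclusion: 2375 − ⌊2375/5⌋ − ⌊2375/11⌋ − ⌊2375/13⌋ + ⌊2375/55⌋ + ⌊2375/65⌋ + ⌊2375/143⌋ − ⌊2375/715⌋ = 1595.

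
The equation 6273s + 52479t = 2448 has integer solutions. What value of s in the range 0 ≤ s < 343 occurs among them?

Reduce mod 52479: 6273s ≡ 2448 (mod 52479). With g = gcd(6273, 52479) = 153 dividing 2448, divide through: 41s ≡ 16 (mod 343).
Since gcd(41, 343) = 1, s ≡ 16·(41)⁻¹ ≡ 243 (mod 343). Smallest non-negative: 243.

243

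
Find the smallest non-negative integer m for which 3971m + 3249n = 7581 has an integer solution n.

Reduce mod 3249: 3971m ≡ 7581 (mod 3249). With g = gcd(3971, 3249) = 361 dividing 7581, divide through: 11m ≡ 21 (mod 9).
Since gcd(11, 9) = 1, m ≡ 21·(11)⁻¹ ≡ 6 (mod 9). Smallest non-negative: 6.

6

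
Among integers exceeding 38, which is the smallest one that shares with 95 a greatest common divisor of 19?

gcd(a, 95) = 19 forces 19 | a; write a = 19s. Then gcd(19s, 19·5) = 19·gcd(s, 5), so need gcd(s, 5) = 1.
19s > 38 gives s ≥ 3. The least s ≥ 3 coprime to 5 is 3, so a = 19·3 = 57.

57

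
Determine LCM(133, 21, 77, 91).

57057

133 = 7 · 19; 21 = 3 · 7; 77 = 7 · 11; 91 = 7 · 13
lcm takes max exponent of each prime: 3 · 7 · 11 · 13 · 19 = 57057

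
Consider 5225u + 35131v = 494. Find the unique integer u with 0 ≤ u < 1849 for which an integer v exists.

Reduce mod 35131: 5225u ≡ 494 (mod 35131). With g = gcd(5225, 35131) = 19 dividing 494, divide through: 275u ≡ 26 (mod 1849).
Since gcd(275, 1849) = 1, u ≡ 26·(275)⁻¹ ≡ 343 (mod 1849). Smallest non-negative: 343.

343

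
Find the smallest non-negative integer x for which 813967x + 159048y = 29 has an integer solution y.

Euclid: 813967 = 5·159048 + 18727; 159048 = 8·18727 + 9232; 18727 = 2·9232 + 263; 9232 = 35·263 + 27; 263 = 9·27 + 20; 27 = 1·20 + 7; 20 = 2·7 + 6; 7 = 1·6 + 1; 6 = 6·1 + 0 → gcd = 1; 29 = 1·29.
Back-substitution yields 813967·(-23585) + 159048·(120702) = 1, so one solution is x = -23585·29 = -683965, y = 120702·29 = 3500358.
Solutions in x differ by 159048/1 = 159048; the one in [0, 159048) is -683965 mod 159048 = 111275.

111275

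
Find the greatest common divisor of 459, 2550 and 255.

459 = 3³ · 17; 2550 = 2 · 3 · 5² · 17; 255 = 3 · 5 · 17
gcd takes min exponent of each prime: 3 · 17 = 51

51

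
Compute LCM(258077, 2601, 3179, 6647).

258077 = 17² · 19 · 47; 2601 = 3² · 17²; 3179 = 11 · 17²; 6647 = 17² · 23
lcm takes max exponent of each prime: 3² · 11 · 17² · 19 · 23 · 47 = 587641329

587641329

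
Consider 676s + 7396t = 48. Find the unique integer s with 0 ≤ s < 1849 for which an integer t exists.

gcd(676, 7396) = 4 (Euclid: 7396 = 10·676 + 636; 676 = 1·636 + 40; 636 = 15·40 + 36; 40 = 1·36 + 4; 36 = 9·4 + 0), and 4 | 48.
Extended Euclid: 676·(186) + 7396·(-17) = 4. Scale by 12: s₀ = 2232.
General solution s = s₀ + 1849k; reducing mod 1849 gives s = 383 (and t = -35).

383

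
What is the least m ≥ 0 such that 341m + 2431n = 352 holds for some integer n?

165

Reduce mod 2431: 341m ≡ 352 (mod 2431). With g = gcd(341, 2431) = 11 dividing 352, divide through: 31m ≡ 32 (mod 221).
Since gcd(31, 221) = 1, m ≡ 32·(31)⁻¹ ≡ 165 (mod 221). Smallest non-negative: 165.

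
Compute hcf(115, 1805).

115 = 5 · 23
1805 = 5 · 19²
Common: 5 = 5

5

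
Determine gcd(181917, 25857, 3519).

gcd(181917, 25857): 181917 = 7·25857 + 918; 25857 = 28·918 + 153; 918 = 6·153 + 0 → 153
gcd(153, 3519): 3519 = 23·153 + 0 → 153

153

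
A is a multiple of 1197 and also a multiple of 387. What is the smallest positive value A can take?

51471

1197 = 3² · 7 · 19; 387 = 3² · 43
max exponents: 3² · 7 · 19 · 43 = 51471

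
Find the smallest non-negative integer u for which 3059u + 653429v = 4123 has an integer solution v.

1283

gcd(3059, 653429) = 133 (Euclid: 653429 = 213·3059 + 1862; 3059 = 1·1862 + 1197; 1862 = 1·1197 + 665; 1197 = 1·665 + 532; 665 = 1·532 + 133; 532 = 4·133 + 0), and 133 | 4123.
Extended Euclid: 3059·(-1068) + 653429·(5) = 133. Scale by 31: u₀ = -33108.
General solution u = u₀ + 4913t; reducing mod 4913 gives u = 1283 (and v = -6).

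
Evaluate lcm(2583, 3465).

142065

gcd first: 3465 = 1·2583 + 882; 2583 = 2·882 + 819; 882 = 1·819 + 63; 819 = 13·63 + 0 → gcd = 63
lcm = 2583·3465/gcd = 8950095/63 = 142065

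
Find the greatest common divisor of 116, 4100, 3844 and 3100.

gcd(116, 4100): 4100 = 35·116 + 40; 116 = 2·40 + 36; 40 = 1·36 + 4; 36 = 9·4 + 0 → 4
gcd(4, 3844): 3844 = 961·4 + 0 → 4
gcd(4, 3100): 3100 = 775·4 + 0 → 4

4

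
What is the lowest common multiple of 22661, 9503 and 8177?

10899941

lcm(22661, 9503) = 22661·9503/gcd = 215347483/731 = 294593
lcm(294593, 8177) = 294593·8177/gcd = 2408886961/221 = 10899941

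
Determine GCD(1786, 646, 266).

38

gcd(1786, 646): 1786 = 2·646 + 494; 646 = 1·494 + 152; 494 = 3·152 + 38; 152 = 4·38 + 0 → 38
gcd(38, 266): 266 = 7·38 + 0 → 38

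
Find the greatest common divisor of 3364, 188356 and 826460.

3364 = 2² · 29²; 188356 = 2² · 7² · 31²; 826460 = 2² · 5 · 31² · 43
gcd takes min exponent of each prime: 2² = 4

4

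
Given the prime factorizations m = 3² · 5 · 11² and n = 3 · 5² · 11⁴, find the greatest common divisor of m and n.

min exponent per shared prime: 3 · 5 · 11² = 1815

1815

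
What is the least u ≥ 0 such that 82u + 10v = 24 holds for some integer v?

2

Reduce mod 10: 82u ≡ 24 (mod 10). With g = gcd(82, 10) = 2 dividing 24, divide through: 41u ≡ 12 (mod 5).
Since gcd(41, 5) = 1, u ≡ 12·(41)⁻¹ ≡ 2 (mod 5). Smallest non-negative: 2.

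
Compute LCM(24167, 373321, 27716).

lcm(24167, 373321) = 24167·373321/gcd = 9022048607/169 = 53384903
lcm(53384903, 27716) = 53384903·27716/gcd = 1479615971548/169 = 8755124092

8755124092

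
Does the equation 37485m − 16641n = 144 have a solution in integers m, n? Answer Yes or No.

By Bézout, 37485m − 16641n = 144 has integer solutions iff gcd(37485, 16641) | 144.
Euclid: 37485 = 2·16641 + 4203; 16641 = 3·4203 + 4032; 4203 = 1·4032 + 171; 4032 = 23·171 + 99; 171 = 1·99 + 72; 99 = 1·72 + 27; 72 = 2·27 + 18; 27 = 1·18 + 9; 18 = 2·9 + 0. gcd = 9; 144 mod 9 = 0. Yes.

Yes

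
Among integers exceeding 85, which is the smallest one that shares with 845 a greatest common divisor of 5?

Multiples of 5 above 85: 5·18, 5·19, … . Need the cofactor coprime to 845/5 = 169.
Checking s = 18, 19, … the first with gcd(s, 169) = 1 is s = 18, giving 90.

90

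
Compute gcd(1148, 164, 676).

gcd(1148, 164): 1148 = 7·164 + 0 → 164
gcd(164, 676): 676 = 4·164 + 20; 164 = 8·20 + 4; 20 = 5·4 + 0 → 4

4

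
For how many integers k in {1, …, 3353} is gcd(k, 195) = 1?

Prime factors of 195: 3, 5, 13. Count integers ≤ 3353 divisible by none of them.
By inclusion–exclusion: 3353 − ⌊3353/3⌋ − ⌊3353/5⌋ − ⌊3353/13⌋ + ⌊3353/15⌋ + ⌊3353/39⌋ + ⌊3353/65⌋ − ⌊3353/195⌋ = 1651.

1651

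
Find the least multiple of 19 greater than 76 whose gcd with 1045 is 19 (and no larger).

114

Multiples of 19 above 76: 19·5, 19·6, … . Need the cofactor coprime to 1045/19 = 55.
Checking s = 5, 6, … the first with gcd(s, 55) = 1 is s = 6, giving 114.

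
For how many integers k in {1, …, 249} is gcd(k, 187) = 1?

214

Prime factors of 187: 11, 17. Count integers ≤ 249 divisible by none of them.
By inclusion–exclusion: 249 − ⌊249/11⌋ − ⌊249/17⌋ + ⌊249/187⌋ = 214.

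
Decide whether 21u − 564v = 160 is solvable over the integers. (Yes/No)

By Bézout, 21u − 564v = 160 has integer solutions iff gcd(21, 564) | 160.
Euclid: 564 = 26·21 + 18; 21 = 1·18 + 3; 18 = 6·3 + 0. gcd = 3; 160 mod 3 = 1. No.

No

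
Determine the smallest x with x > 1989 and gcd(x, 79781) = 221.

2210

gcd(x, 79781) = 221 forces 221 | x; write x = 221s. Then gcd(221s, 221·361) = 221·gcd(s, 361), so need gcd(s, 361) = 1.
221s > 1989 gives s ≥ 10. The least s ≥ 10 coprime to 361 is 10, so x = 221·10 = 2210.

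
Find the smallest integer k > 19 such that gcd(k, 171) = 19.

gcd(k, 171) = 19 forces 19 | k; write k = 19s. Then gcd(19s, 19·9) = 19·gcd(s, 9), so need gcd(s, 9) = 1.
19s > 19 gives s ≥ 2. The least s ≥ 2 coprime to 9 is 2, so k = 19·2 = 38.

38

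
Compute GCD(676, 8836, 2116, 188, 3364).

676 = 2² · 13²; 8836 = 2² · 47²; 2116 = 2² · 23²; 188 = 2² · 47; 3364 = 2² · 29²
gcd takes min exponent of each prime: 2² = 4

4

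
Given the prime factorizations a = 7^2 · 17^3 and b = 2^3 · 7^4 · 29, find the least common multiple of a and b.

2736698216

max exponent per prime: 2^3 · 7^4 · 17^3 · 29 = 2736698216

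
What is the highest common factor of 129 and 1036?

129 = 3 · 43
1036 = 2² · 7 · 37
Common: 1 = 1

1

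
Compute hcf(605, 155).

5

Euclid: 605 = 3·155 + 140; 155 = 1·140 + 15; 140 = 9·15 + 5; 15 = 3·5 + 0. Last nonzero remainder: 5.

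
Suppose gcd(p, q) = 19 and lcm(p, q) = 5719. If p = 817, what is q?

Using pq = gcd(p,q)·lcm(p,q) = 19·5719 = 108661, we get q = 108661/817 = 133.

133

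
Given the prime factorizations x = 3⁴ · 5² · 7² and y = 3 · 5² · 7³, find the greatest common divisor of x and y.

3675

min exponent per shared prime: 3 · 5² · 7² = 3675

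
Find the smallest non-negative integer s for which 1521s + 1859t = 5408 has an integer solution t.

Euclid: 1859 = 1·1521 + 338; 1521 = 4·338 + 169; 338 = 2·169 + 0 → gcd = 169; 5408 = 169·32.
Back-substitution yields 1521·(5) + 1859·(-4) = 169, so one solution is s = 5·32 = 160, t = -4·32 = -128.
Solutions in s differ by 1859/169 = 11; the one in [0, 11) is 160 mod 11 = 6.

6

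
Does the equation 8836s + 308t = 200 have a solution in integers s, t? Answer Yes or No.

By Bézout, 8836s + 308t = 200 has integer solutions iff gcd(8836, 308) | 200.
Euclid: 8836 = 28·308 + 212; 308 = 1·212 + 96; 212 = 2·96 + 20; 96 = 4·20 + 16; 20 = 1·16 + 4; 16 = 4·4 + 0. gcd = 4; 200 mod 4 = 0. Yes.

Yes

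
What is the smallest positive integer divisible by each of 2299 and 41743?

5050903

gcd first: 41743 = 18·2299 + 361; 2299 = 6·361 + 133; 361 = 2·133 + 95; 133 = 1·95 + 38; 95 = 2·38 + 19; 38 = 2·19 + 0 → gcd = 19
lcm = 2299·41743/gcd = 95967157/19 = 5050903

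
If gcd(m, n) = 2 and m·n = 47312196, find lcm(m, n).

23656098

Since gcd(m,n)·lcm(m,n) = mn, lcm = 47312196/2 = 23656098.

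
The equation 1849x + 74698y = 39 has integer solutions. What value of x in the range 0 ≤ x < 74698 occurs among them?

Reduce mod 74698: 1849x ≡ 39 (mod 74698). With g = gcd(1849, 74698) = 1 dividing 39, divide through: 1849x ≡ 39 (mod 74698).
Since gcd(1849, 74698) = 1, x ≡ 39·(1849)⁻¹ ≡ 47671 (mod 74698). Smallest non-negative: 47671.

47671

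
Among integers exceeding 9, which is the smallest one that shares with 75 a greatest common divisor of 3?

gcd(k, 75) = 3 forces 3 | k; write k = 3s. Then gcd(3s, 3·25) = 3·gcd(s, 25), so need gcd(s, 25) = 1.
3s > 9 gives s ≥ 4. The least s ≥ 4 coprime to 25 is 4, so k = 3·4 = 12.

12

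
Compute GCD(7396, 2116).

4

7396 = 2² · 43²
2116 = 2² · 23²
Common: 2² = 4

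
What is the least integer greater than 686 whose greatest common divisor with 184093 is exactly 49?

735

184093 = 49·3757. Any x with gcd(x, 184093) = 49 is a multiple of 49, say 49s, with s coprime to 3757.
Need s > 686/49, so s ≥ 15. First s ≥ 15 with gcd(s, 3757) = 1 is s = 15. Thus x = 49·15 = 735.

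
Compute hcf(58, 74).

Euclid: 74 = 1·58 + 16; 58 = 3·16 + 10; 16 = 1·10 + 6; 10 = 1·6 + 4; 6 = 1·4 + 2; 4 = 2·2 + 0. Last nonzero remainder: 2.

2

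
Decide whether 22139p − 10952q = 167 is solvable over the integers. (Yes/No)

gcd(22139, 10952): 22139 = 2·10952 + 235; 10952 = 46·235 + 142; 235 = 1·142 + 93; 142 = 1·93 + 49; 93 = 1·49 + 44; 49 = 1·44 + 5; 44 = 8·5 + 4; 5 = 1·4 + 1; 4 = 4·1 + 0 → 1
1 divides 167, so a solution exists.

Yes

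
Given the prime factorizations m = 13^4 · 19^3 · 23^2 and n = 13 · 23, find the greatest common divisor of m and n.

min exponent per shared prime: 13 · 23 = 299

299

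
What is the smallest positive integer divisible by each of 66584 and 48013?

456699656

66584 = 2³ · 7 · 29 · 41; 48013 = 7 · 19³
max exponents: 2³ · 7 · 19³ · 29 · 41 = 456699656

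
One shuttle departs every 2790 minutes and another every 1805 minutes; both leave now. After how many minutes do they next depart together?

1007190

2790 = 2 · 3² · 5 · 31; 1805 = 5 · 19²
max exponents: 2 · 3² · 5 · 19² · 31 = 1007190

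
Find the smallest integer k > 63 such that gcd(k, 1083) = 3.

66

1083 = 3·361. Any k with gcd(k, 1083) = 3 is a multiple of 3, say 3s, with s coprime to 361.
Need s > 63/3, so s ≥ 22. First s ≥ 22 with gcd(s, 361) = 1 is s = 22. Thus k = 3·22 = 66.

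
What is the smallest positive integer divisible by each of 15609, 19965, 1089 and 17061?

121047795

lcm(15609, 19965) = 15609·19965/gcd = 311633685/363 = 858495
lcm(858495, 1089) = 858495·1089/gcd = 934901055/363 = 2575485
lcm(2575485, 17061) = 2575485·17061/gcd = 43940349585/363 = 121047795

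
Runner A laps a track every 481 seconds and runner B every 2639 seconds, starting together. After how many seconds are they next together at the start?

481 = 13 · 37; 2639 = 7 · 13 · 29
max exponents: 7 · 13 · 29 · 37 = 97643

97643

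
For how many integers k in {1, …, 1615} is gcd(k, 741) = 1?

Prime factors of 741: 3, 13, 19. Count integers ≤ 1615 divisible by none of them.
By inclusion–exclusion: 1615 − ⌊1615/3⌋ − ⌊1615/13⌋ − ⌊1615/19⌋ + ⌊1615/39⌋ + ⌊1615/57⌋ + ⌊1615/247⌋ − ⌊1615/741⌋ = 941.

941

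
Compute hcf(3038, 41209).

Euclid: 41209 = 13·3038 + 1715; 3038 = 1·1715 + 1323; 1715 = 1·1323 + 392; 1323 = 3·392 + 147; 392 = 2·147 + 98; 147 = 1·98 + 49; 98 = 2·49 + 0. Last nonzero remainder: 49.

49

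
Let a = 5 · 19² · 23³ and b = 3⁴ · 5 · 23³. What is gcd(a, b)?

60835

min exponent per shared prime: 5 · 23³ = 60835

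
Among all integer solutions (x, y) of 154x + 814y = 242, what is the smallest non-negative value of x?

Euclid: 814 = 5·154 + 44; 154 = 3·44 + 22; 44 = 2·22 + 0 → gcd = 22; 242 = 22·11.
Back-substitution yields 154·(16) + 814·(-3) = 22, so one solution is x = 16·11 = 176, y = -3·11 = -33.
Solutions in x differ by 814/22 = 37; the one in [0, 37) is 176 mod 37 = 28.

28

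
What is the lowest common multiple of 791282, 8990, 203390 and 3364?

4195836653544580

791282 = 2 · 17² · 37²; 8990 = 2 · 5 · 29 · 31; 203390 = 2 · 5 · 11 · 43²; 3364 = 2² · 29²
lcm takes max exponent of each prime: 2² · 5 · 11 · 17² · 29² · 31 · 37² · 43² = 4195836653544580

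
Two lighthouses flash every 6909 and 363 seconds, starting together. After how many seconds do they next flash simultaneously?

835989

gcd first: 6909 = 19·363 + 12; 363 = 30·12 + 3; 12 = 4·3 + 0 → gcd = 3
lcm = 6909·363/gcd = 2507967/3 = 835989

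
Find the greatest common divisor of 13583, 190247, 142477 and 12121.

13583 = 17² · 47; 190247 = 17 · 19² · 31; 142477 = 17³ · 29; 12121 = 17 · 23 · 31
gcd takes min exponent of each prime: 17 = 17

17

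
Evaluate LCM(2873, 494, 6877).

57753046

2873 = 13² · 17; 494 = 2 · 13 · 19; 6877 = 13 · 23²
lcm takes max exponent of each prime: 2 · 13² · 17 · 19 · 23² = 57753046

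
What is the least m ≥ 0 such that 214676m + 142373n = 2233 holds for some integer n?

2

Reduce mod 142373: 214676m ≡ 2233 (mod 142373). With g = gcd(214676, 142373) = 77 dividing 2233, divide through: 2788m ≡ 29 (mod 1849).
Since gcd(2788, 1849) = 1, m ≡ 29·(2788)⁻¹ ≡ 2 (mod 1849). Smallest non-negative: 2.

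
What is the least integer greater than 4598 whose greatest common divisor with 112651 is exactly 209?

4807

Multiples of 209 above 4598: 209·23, 209·24, … . Need the cofactor coprime to 112651/209 = 539.
Checking s = 23, 24, … the first with gcd(s, 539) = 1 is s = 23, giving 4807.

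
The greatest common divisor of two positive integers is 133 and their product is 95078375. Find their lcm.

For any two positive integers, gcd × lcm equals their product. Hence lcm = 95078375 / 133 = 714875.

714875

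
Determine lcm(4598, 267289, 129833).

10898441686

4598 = 2 · 11² · 19; 267289 = 11² · 47²; 129833 = 11² · 29 · 37
lcm takes max exponent of each prime: 2 · 11² · 19 · 29 · 37 · 47² = 10898441686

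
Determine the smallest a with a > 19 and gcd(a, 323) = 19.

Multiples of 19 above 19: 19·2, 19·3, … . Need the cofactor coprime to 323/19 = 17.
Checking s = 2, 3, … the first with gcd(s, 17) = 1 is s = 2, giving 38.

38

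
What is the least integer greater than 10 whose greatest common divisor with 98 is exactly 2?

gcd(m, 98) = 2 forces 2 | m; write m = 2s. Then gcd(2s, 2·49) = 2·gcd(s, 49), so need gcd(s, 49) = 1.
2s > 10 gives s ≥ 6. The least s ≥ 6 coprime to 49 is 6, so m = 2·6 = 12.

12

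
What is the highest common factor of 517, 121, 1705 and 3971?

11

517 = 11 · 47; 121 = 11²; 1705 = 5 · 11 · 31; 3971 = 11 · 19²
gcd takes min exponent of each prime: 11 = 11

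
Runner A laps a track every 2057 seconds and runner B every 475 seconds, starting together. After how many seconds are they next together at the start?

gcd first: 2057 = 4·475 + 157; 475 = 3·157 + 4; 157 = 39·4 + 1; 4 = 4·1 + 0 → gcd = 1
lcm = 2057·475/gcd = 977075/1 = 977075

977075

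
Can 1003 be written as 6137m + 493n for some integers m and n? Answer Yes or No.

Yes

gcd(6137, 493): 6137 = 12·493 + 221; 493 = 2·221 + 51; 221 = 4·51 + 17; 51 = 3·17 + 0 → 17
17 divides 1003, so a solution exists.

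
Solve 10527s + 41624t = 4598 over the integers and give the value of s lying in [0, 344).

210

Reduce mod 41624: 10527s ≡ 4598 (mod 41624). With g = gcd(10527, 41624) = 121 dividing 4598, divide through: 87s ≡ 38 (mod 344).
Since gcd(87, 344) = 1, s ≡ 38·(87)⁻¹ ≡ 210 (mod 344). Smallest non-negative: 210.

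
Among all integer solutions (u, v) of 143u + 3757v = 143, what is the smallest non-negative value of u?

Reduce mod 3757: 143u ≡ 143 (mod 3757). With g = gcd(143, 3757) = 13 dividing 143, divide through: 11u ≡ 11 (mod 289).
Since gcd(11, 289) = 1, u ≡ 11·(11)⁻¹ ≡ 1 (mod 289). Smallest non-negative: 1.

1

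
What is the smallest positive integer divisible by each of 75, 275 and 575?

75 = 3 · 5²; 275 = 5² · 11; 575 = 5² · 23
lcm takes max exponent of each prime: 3 · 5² · 11 · 23 = 18975

18975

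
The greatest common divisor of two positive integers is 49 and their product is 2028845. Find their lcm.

41405

For any two positive integers, gcd × lcm equals their product. Hence lcm = 2028845 / 49 = 41405.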